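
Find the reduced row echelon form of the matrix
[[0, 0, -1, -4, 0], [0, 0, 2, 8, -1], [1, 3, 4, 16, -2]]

[[1, 3, 0, 0, 0], [0, 0, 1, 4, 0], [0, 0, 0, 0, 1]]

R1 ↔ R3
  [ 1  3   4  16  -2 ]
  [ 0  0   2   8  -1 ]
  [ 0  0  -1  -4   0 ]
R2 -> 1/2·R2
  [ 1  3   4  16    -2 ]
  [ 0  0   1   4  -1/2 ]
  [ 0  0  -1  -4     0 ]
R3 -> R3 + R2
  [ 1  3  4  16    -2 ]
  [ 0  0  1   4  -1/2 ]
  [ 0  0  0   0  -1/2 ]
R3 -> -2·R3
  [ 1  3  4  16    -2 ]
  [ 0  0  1   4  -1/2 ]
  [ 0  0  0   0     1 ]
R2 -> R2 + 1/2·R3
  [ 1  3  4  16  -2 ]
  [ 0  0  1   4   0 ]
  [ 0  0  0   0   1 ]
R1 -> R1 + 2·R3
  [ 1  3  4  16  0 ]
  [ 0  0  1   4  0 ]
  [ 0  0  0   0  1 ]
R1 -> R1 − 4·R2
  [ 1  3  0  0  0 ]
  [ 0  0  1  4  0 ]
  [ 0  0  0  0  1 ]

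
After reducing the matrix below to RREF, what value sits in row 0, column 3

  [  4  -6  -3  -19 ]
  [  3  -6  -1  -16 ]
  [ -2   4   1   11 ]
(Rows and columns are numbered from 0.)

-1

R1 := 1/4·R1
R2 := R2 − 3·R1
R3 := R3 + 2·R1
R2 := -2/3·R2
R3 := R3 − R2
R3 := 3·R3
R2 := R2 + 5/6·R3
R1 := R1 + 3/4·R3
R1 := R1 + 3/2·R2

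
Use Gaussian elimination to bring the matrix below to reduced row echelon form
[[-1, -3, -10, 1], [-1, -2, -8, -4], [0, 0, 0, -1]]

R1 ← -1·R1
  [  1   3  10  -1 ]
  [ -1  -2  -8  -4 ]
  [  0   0   0  -1 ]
R2 ← R2 + R1
  [ 1  3  10  -1 ]
  [ 0  1   2  -5 ]
  [ 0  0   0  -1 ]
R3 ← -1·R3
  [ 1  3  10  -1 ]
  [ 0  1   2  -5 ]
  [ 0  0   0   1 ]
R2 ← R2 + 5·R3
  [ 1  3  10  -1 ]
  [ 0  1   2   0 ]
  [ 0  0   0   1 ]
R1 ← R1 + R3
  [ 1  3  10  0 ]
  [ 0  1   2  0 ]
  [ 0  0   0  1 ]
R1 ← R1 − 3·R2
  [ 1  0  4  0 ]
  [ 0  1  2  0 ]
  [ 0  0  0  1 ]

[[1, 0, 4, 0], [0, 1, 2, 0], [0, 0, 0, 1]]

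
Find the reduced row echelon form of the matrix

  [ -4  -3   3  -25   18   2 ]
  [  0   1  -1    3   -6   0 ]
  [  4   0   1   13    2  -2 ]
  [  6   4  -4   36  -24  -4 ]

r1 ← -1/4·r1
r3 ← r3 − 4·r1
r4 ← r4 − 6·r1
r3 ← r3 + 3·r2
r4 ← r4 + 1/2·r2
r4 ← -1·r4
r1 ← r1 + 1/2·r4
r2 ← r2 + r3
r1 ← r1 + 3/4·r3
r1 ← r1 − 3/4·r2

[[1, 0, 0, 4, 0, 0], [0, 1, 0, 0, -4, 0], [0, 0, 1, -3, 2, 0], [0, 0, 0, 0, 0, 1]]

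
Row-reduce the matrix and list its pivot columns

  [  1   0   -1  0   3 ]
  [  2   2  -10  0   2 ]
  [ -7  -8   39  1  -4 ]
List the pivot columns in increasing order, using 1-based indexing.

r2 → r2 − 2·r1
r3 → r3 + 7·r1
r2 → 1/2·r2
r3 → r3 + 8·r2
Pivot columns are the columns containing a leading 1.

1, 2, 4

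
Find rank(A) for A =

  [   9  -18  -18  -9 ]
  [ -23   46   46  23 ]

r1 → 1/9·r1
  [   1  -2  -2  -1 ]
  [ -23  46  46  23 ]
r2 → r2 + 23·r1
  [ 1  -2  -2  -1 ]
  [ 0   0   0   0 ]
The reduced form has 1 nonzero row.

rank = 1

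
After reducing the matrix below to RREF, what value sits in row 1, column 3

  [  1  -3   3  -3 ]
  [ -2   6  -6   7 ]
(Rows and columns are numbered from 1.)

Add 2 times ρ1 to ρ2.
  [ 1  -3  3  -3 ]
  [ 0   0  0   1 ]
Add 3 times ρ2 to ρ1.
  [ 1  -3  3  0 ]
  [ 0   0  0  1 ]

3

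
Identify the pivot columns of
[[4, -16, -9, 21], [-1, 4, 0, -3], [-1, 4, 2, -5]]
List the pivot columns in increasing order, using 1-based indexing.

r1 -> 1/4·r1
  [  1  -4  -9/4  21/4 ]
  [ -1   4     0    -3 ]
  [ -1   4     2    -5 ]
r2 -> r2 + r1
  [  1  -4  -9/4  21/4 ]
  [  0   0  -9/4   9/4 ]
  [ -1   4     2    -5 ]
r3 -> r3 + r1
  [ 1  -4  -9/4  21/4 ]
  [ 0   0  -9/4   9/4 ]
  [ 0   0  -1/4   1/4 ]
r2 -> -4/9·r2
  [ 1  -4  -9/4  21/4 ]
  [ 0   0     1    -1 ]
  [ 0   0  -1/4   1/4 ]
r3 -> r3 + 1/4·r2
  [ 1  -4  -9/4  21/4 ]
  [ 0   0     1    -1 ]
  [ 0   0     0     0 ]
r1 -> r1 + 9/4·r2
  [ 1  -4  0   3 ]
  [ 0   0  1  -1 ]
  [ 0   0  0   0 ]
Pivot columns are the columns containing a leading 1.

1, 3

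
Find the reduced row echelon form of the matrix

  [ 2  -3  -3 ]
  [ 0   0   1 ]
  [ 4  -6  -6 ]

r1 := 1/2·r1
  [ 1  -3/2  -3/2 ]
  [ 0     0     1 ]
  [ 4    -6    -6 ]
r3 := r3 − 4·r1
  [ 1  -3/2  -3/2 ]
  [ 0     0     1 ]
  [ 0     0     0 ]
r1 := r1 + 3/2·r2
  [ 1  -3/2  0 ]
  [ 0     0  1 ]
  [ 0     0  0 ]

[[1, -3/2, 0], [0, 0, 1], [0, 0, 0]]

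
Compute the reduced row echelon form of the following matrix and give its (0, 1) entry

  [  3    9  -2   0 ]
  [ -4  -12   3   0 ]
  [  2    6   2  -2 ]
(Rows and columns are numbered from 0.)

R1 -> 1/3·R1
  [  1    3  -2/3   0 ]
  [ -4  -12     3   0 ]
  [  2    6     2  -2 ]
R2 -> R2 + 4·R1
  [ 1  3  -2/3   0 ]
  [ 0  0   1/3   0 ]
  [ 2  6     2  -2 ]
R3 -> R3 − 2·R1
  [ 1  3  -2/3   0 ]
  [ 0  0   1/3   0 ]
  [ 0  0  10/3  -2 ]
R2 -> 3·R2
  [ 1  3  -2/3   0 ]
  [ 0  0     1   0 ]
  [ 0  0  10/3  -2 ]
R3 -> R3 − 10/3·R2
  [ 1  3  -2/3   0 ]
  [ 0  0     1   0 ]
  [ 0  0     0  -2 ]
R3 -> -1/2·R3
  [ 1  3  -2/3  0 ]
  [ 0  0     1  0 ]
  [ 0  0     0  1 ]
R1 -> R1 + 2/3·R2
  [ 1  3  0  0 ]
  [ 0  0  1  0 ]
  [ 0  0  0  1 ]

3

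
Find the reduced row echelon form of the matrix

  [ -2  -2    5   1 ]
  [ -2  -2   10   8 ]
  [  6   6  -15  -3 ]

[[1, 1, 0, 3], [0, 0, 1, 7/5], [0, 0, 0, 0]]

Multiply R1 by -1/2.
  [  1   1  -5/2  -1/2 ]
  [ -2  -2    10     8 ]
  [  6   6   -15    -3 ]
Add 2 times R1 to R2.
  [ 1  1  -5/2  -1/2 ]
  [ 0  0     5     7 ]
  [ 6  6   -15    -3 ]
Subtract 6 times R1 from R3.
  [ 1  1  -5/2  -1/2 ]
  [ 0  0     5     7 ]
  [ 0  0     0     0 ]
Multiply R2 by 1/5.
  [ 1  1  -5/2  -1/2 ]
  [ 0  0     1   7/5 ]
  [ 0  0     0     0 ]
Add 5/2 times R2 to R1.
  [ 1  1  0    3 ]
  [ 0  0  1  7/5 ]
  [ 0  0  0    0 ]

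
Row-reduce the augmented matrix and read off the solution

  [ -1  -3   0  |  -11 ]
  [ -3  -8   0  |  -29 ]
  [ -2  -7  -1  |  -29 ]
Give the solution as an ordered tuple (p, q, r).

R1 := -1·R1
  [  1   3   0  |   11 ]
  [ -3  -8   0  |  -29 ]
  [ -2  -7  -1  |  -29 ]
R2 := R2 + 3·R1
  [  1   3   0  |   11 ]
  [  0   1   0  |    4 ]
  [ -2  -7  -1  |  -29 ]
R3 := R3 + 2·R1
  [ 1   3   0  |  11 ]
  [ 0   1   0  |   4 ]
  [ 0  -1  -1  |  -7 ]
R3 := R3 + R2
  [ 1  3   0  |  11 ]
  [ 0  1   0  |   4 ]
  [ 0  0  -1  |  -3 ]
R3 := -1·R3
  [ 1  3  0  |  11 ]
  [ 0  1  0  |   4 ]
  [ 0  0  1  |   3 ]
R1 := R1 − 3·R2
  [ 1  0  0  |  -1 ]
  [ 0  1  0  |   4 ]
  [ 0  0  1  |   3 ]
Reading off the last column: p = -1, q = 4, r = 3.

(-1, 4, 3)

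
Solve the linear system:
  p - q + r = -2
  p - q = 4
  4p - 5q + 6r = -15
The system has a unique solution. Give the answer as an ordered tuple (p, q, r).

Form the augmented matrix and row-reduce:
  [ 1  -1  1  |   -2 ]
  [ 1  -1  0  |    4 ]
  [ 4  -5  6  |  -15 ]
r2 ← r2 − r1
r3 ← r3 − 4·r1
r2 <=> r3
r2 ← -1·r2
r3 ← -1·r3
r2 ← r2 + 2·r3
r1 ← r1 − r3
r1 ← r1 + r2
Reading off the last column: p = -1, q = -5, r = -6.

(-1, -5, -6)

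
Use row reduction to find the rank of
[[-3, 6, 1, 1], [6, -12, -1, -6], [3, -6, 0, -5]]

rank = 2

ρ1 → -1/3·ρ1
  [ 1   -2  -1/3  -1/3 ]
  [ 6  -12    -1    -6 ]
  [ 3   -6     0    -5 ]
ρ2 → ρ2 − 6·ρ1
  [ 1  -2  -1/3  -1/3 ]
  [ 0   0     1    -4 ]
  [ 3  -6     0    -5 ]
ρ3 → ρ3 − 3·ρ1
  [ 1  -2  -1/3  -1/3 ]
  [ 0   0     1    -4 ]
  [ 0   0     1    -4 ]
ρ3 → ρ3 − ρ2
  [ 1  -2  -1/3  -1/3 ]
  [ 0   0     1    -4 ]
  [ 0   0     0     0 ]
ρ1 → ρ1 + 1/3·ρ2
  [ 1  -2  0  -5/3 ]
  [ 0   0  1    -4 ]
  [ 0   0  0     0 ]
The reduced form has 2 nonzero rows.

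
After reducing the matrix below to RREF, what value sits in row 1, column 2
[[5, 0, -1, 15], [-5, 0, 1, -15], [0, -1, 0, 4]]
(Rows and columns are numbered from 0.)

ρ1 -> 1/5·ρ1
  [  1   0  -1/5    3 ]
  [ -5   0     1  -15 ]
  [  0  -1     0    4 ]
ρ2 -> ρ2 + 5·ρ1
  [ 1   0  -1/5  3 ]
  [ 0   0     0  0 ]
  [ 0  -1     0  4 ]
ρ2 <=> ρ3
  [ 1   0  -1/5  3 ]
  [ 0  -1     0  4 ]
  [ 0   0     0  0 ]
ρ2 -> -1·ρ2
  [ 1  0  -1/5   3 ]
  [ 0  1     0  -4 ]
  [ 0  0     0   0 ]

0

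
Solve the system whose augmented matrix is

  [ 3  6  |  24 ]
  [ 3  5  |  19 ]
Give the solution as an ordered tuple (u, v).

Multiply ρ1 by 1/3.
  [ 1  2  |   8 ]
  [ 3  5  |  19 ]
Subtract 3 times ρ1 from ρ2.
  [ 1   2  |   8 ]
  [ 0  -1  |  -5 ]
Multiply ρ2 by -1.
  [ 1  2  |  8 ]
  [ 0  1  |  5 ]
Subtract 2 times ρ2 from ρ1.
  [ 1  0  |  -2 ]
  [ 0  1  |   5 ]
Reading off the last column: u = -2, v = 5.

(-2, 5)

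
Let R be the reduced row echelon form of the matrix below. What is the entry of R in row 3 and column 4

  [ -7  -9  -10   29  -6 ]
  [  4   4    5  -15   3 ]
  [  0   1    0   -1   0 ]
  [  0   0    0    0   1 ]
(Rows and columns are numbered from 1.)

-3/5

R1 ← -1/7·R1
R2 ← R2 − 4·R1
R2 ← -7/8·R2
R3 ← R3 − R2
R3 ← -8/5·R3
R3 ← R3 − 3/5·R4
R2 ← R2 − 3/8·R4
R1 ← R1 − 6/7·R4
R2 ← R2 − 5/8·R3
R1 ← R1 − 10/7·R3
R1 ← R1 − 9/7·R2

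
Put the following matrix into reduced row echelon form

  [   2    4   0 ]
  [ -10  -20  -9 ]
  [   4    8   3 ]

R1 ← 1/2·R1
  [   1    2   0 ]
  [ -10  -20  -9 ]
  [   4    8   3 ]
R2 ← R2 + 10·R1
  [ 1  2   0 ]
  [ 0  0  -9 ]
  [ 4  8   3 ]
R3 ← R3 − 4·R1
  [ 1  2   0 ]
  [ 0  0  -9 ]
  [ 0  0   3 ]
R2 ← -1/9·R2
  [ 1  2  0 ]
  [ 0  0  1 ]
  [ 0  0  3 ]
R3 ← R3 − 3·R2
  [ 1  2  0 ]
  [ 0  0  1 ]
  [ 0  0  0 ]

[[1, 2, 0], [0, 0, 1], [0, 0, 0]]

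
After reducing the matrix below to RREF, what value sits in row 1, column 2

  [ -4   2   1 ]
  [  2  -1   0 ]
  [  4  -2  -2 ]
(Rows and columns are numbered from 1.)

R1 := -1/4·R1
  [ 1  -1/2  -1/4 ]
  [ 2    -1     0 ]
  [ 4    -2    -2 ]
R2 := R2 − 2·R1
  [ 1  -1/2  -1/4 ]
  [ 0     0   1/2 ]
  [ 4    -2    -2 ]
R3 := R3 − 4·R1
  [ 1  -1/2  -1/4 ]
  [ 0     0   1/2 ]
  [ 0     0    -1 ]
R2 := 2·R2
  [ 1  -1/2  -1/4 ]
  [ 0     0     1 ]
  [ 0     0    -1 ]
R3 := R3 + R2
  [ 1  -1/2  -1/4 ]
  [ 0     0     1 ]
  [ 0     0     0 ]
R1 := R1 + 1/4·R2
  [ 1  -1/2  0 ]
  [ 0     0  1 ]
  [ 0     0  0 ]

-1/2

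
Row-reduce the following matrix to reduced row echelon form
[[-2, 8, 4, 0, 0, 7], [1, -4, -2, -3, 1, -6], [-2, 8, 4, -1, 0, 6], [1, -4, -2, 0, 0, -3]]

Multiply R1 by -1/2.
Subtract R1 from R2.
Add 2 times R1 to R3.
Subtract R1 from R4.
Multiply R2 by -1/3.
Add R2 to R3.
Multiply R3 by -3.
Multiply R4 by 2.
Subtract 1/2 times R4 from R3.
Subtract 5/6 times R4 from R2.
Add 7/2 times R4 to R1.
Add 1/3 times R3 to R2.

[[1, -4, -2, 0, 0, 0], [0, 0, 0, 1, 0, 0], [0, 0, 0, 0, 1, 0], [0, 0, 0, 0, 0, 1]]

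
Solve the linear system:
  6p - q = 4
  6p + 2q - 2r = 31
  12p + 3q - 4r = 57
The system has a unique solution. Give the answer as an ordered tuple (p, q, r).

Form the augmented matrix and row-reduce:
  [  6  -1   0  |   4 ]
  [  6   2  -2  |  31 ]
  [ 12   3  -4  |  57 ]
ρ1 ← 1/6·ρ1
ρ2 ← ρ2 − 6·ρ1
ρ3 ← ρ3 − 12·ρ1
ρ2 ← 1/3·ρ2
ρ3 ← ρ3 − 5·ρ2
ρ3 ← -3/2·ρ3
ρ2 ← ρ2 + 2/3·ρ3
ρ1 ← ρ1 + 1/6·ρ2
Reading off the last column: p = 3/2, q = 5, r = -6.

(3/2, 5, -6)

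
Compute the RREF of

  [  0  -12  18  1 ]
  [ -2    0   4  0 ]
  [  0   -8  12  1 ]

ρ1 <=> ρ2
  [ -2    0   4  0 ]
  [  0  -12  18  1 ]
  [  0   -8  12  1 ]
ρ1 ← -1/2·ρ1
  [ 1    0  -2  0 ]
  [ 0  -12  18  1 ]
  [ 0   -8  12  1 ]
ρ2 ← -1/12·ρ2
  [ 1   0    -2      0 ]
  [ 0   1  -3/2  -1/12 ]
  [ 0  -8    12      1 ]
ρ3 ← ρ3 + 8·ρ2
  [ 1  0    -2      0 ]
  [ 0  1  -3/2  -1/12 ]
  [ 0  0     0    1/3 ]
ρ3 ← 3·ρ3
  [ 1  0    -2      0 ]
  [ 0  1  -3/2  -1/12 ]
  [ 0  0     0      1 ]
ρ2 ← ρ2 + 1/12·ρ3
  [ 1  0    -2  0 ]
  [ 0  1  -3/2  0 ]
  [ 0  0     0  1 ]

[[1, 0, -2, 0], [0, 1, -3/2, 0], [0, 0, 0, 1]]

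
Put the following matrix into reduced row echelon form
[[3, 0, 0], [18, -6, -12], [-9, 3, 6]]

[[1, 0, 0], [0, 1, 2], [0, 0, 0]]

R1 ← 1/3·R1
  [  1   0    0 ]
  [ 18  -6  -12 ]
  [ -9   3    6 ]
R2 ← R2 − 18·R1
  [  1   0    0 ]
  [  0  -6  -12 ]
  [ -9   3    6 ]
R3 ← R3 + 9·R1
  [ 1   0    0 ]
  [ 0  -6  -12 ]
  [ 0   3    6 ]
R2 ← -1/6·R2
  [ 1  0  0 ]
  [ 0  1  2 ]
  [ 0  3  6 ]
R3 ← R3 − 3·R2
  [ 1  0  0 ]
  [ 0  1  2 ]
  [ 0  0  0 ]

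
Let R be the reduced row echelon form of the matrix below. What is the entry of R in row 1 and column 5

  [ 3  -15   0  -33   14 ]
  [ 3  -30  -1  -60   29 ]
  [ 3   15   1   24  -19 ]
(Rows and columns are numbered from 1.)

-4/3

R1 := 1/3·R1
  [ 1   -5   0  -11  14/3 ]
  [ 3  -30  -1  -60    29 ]
  [ 3   15   1   24   -19 ]
R2 := R2 − 3·R1
  [ 1   -5   0  -11  14/3 ]
  [ 0  -15  -1  -27    15 ]
  [ 3   15   1   24   -19 ]
R3 := R3 − 3·R1
  [ 1   -5   0  -11  14/3 ]
  [ 0  -15  -1  -27    15 ]
  [ 0   30   1   57   -33 ]
R2 := -1/15·R2
  [ 1  -5     0  -11  14/3 ]
  [ 0   1  1/15  9/5    -1 ]
  [ 0  30     1   57   -33 ]
R3 := R3 − 30·R2
  [ 1  -5     0  -11  14/3 ]
  [ 0   1  1/15  9/5    -1 ]
  [ 0   0    -1    3    -3 ]
R3 := -1·R3
  [ 1  -5     0  -11  14/3 ]
  [ 0   1  1/15  9/5    -1 ]
  [ 0   0     1   -3     3 ]
R2 := R2 − 1/15·R3
  [ 1  -5  0  -11  14/3 ]
  [ 0   1  0    2  -6/5 ]
  [ 0   0  1   -3     3 ]
R1 := R1 + 5·R2
  [ 1  0  0  -1  -4/3 ]
  [ 0  1  0   2  -6/5 ]
  [ 0  0  1  -3     3 ]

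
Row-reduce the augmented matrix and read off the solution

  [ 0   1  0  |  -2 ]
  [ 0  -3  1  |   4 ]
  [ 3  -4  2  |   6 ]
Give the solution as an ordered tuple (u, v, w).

R1 ↔ R3
R1 ← 1/3·R1
R2 ← -1/3·R2
R3 ← R3 − R2
R3 ← 3·R3
R2 ← R2 + 1/3·R3
R1 ← R1 − 2/3·R3
R1 ← R1 + 4/3·R2
Reading off the last column: u = 2/3, v = -2, w = -2.

(2/3, -2, -2)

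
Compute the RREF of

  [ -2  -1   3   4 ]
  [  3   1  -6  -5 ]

Multiply ρ1 by -1/2.
  [ 1  1/2  -3/2  -2 ]
  [ 3    1    -6  -5 ]
Subtract 3 times ρ1 from ρ2.
  [ 1   1/2  -3/2  -2 ]
  [ 0  -1/2  -3/2   1 ]
Multiply ρ2 by -2.
  [ 1  1/2  -3/2  -2 ]
  [ 0    1     3  -2 ]
Subtract 1/2 times ρ2 from ρ1.
  [ 1  0  -3  -1 ]
  [ 0  1   3  -2 ]

[[1, 0, -3, -1], [0, 1, 3, -2]]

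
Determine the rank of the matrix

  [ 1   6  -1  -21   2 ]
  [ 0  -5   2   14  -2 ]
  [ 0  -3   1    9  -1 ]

rank = 3

Multiply r2 by -1/5.
  [ 1   6    -1    -21    2 ]
  [ 0   1  -2/5  -14/5  2/5 ]
  [ 0  -3     1      9   -1 ]
Add 3 times r2 to r3.
  [ 1  6    -1    -21    2 ]
  [ 0  1  -2/5  -14/5  2/5 ]
  [ 0  0  -1/5    3/5  1/5 ]
Multiply r3 by -5.
  [ 1  6    -1    -21    2 ]
  [ 0  1  -2/5  -14/5  2/5 ]
  [ 0  0     1     -3   -1 ]
Add 2/5 times r3 to r2.
  [ 1  6  -1  -21   2 ]
  [ 0  1   0   -4   0 ]
  [ 0  0   1   -3  -1 ]
Add r3 to r1.
  [ 1  6  0  -24   1 ]
  [ 0  1  0   -4   0 ]
  [ 0  0  1   -3  -1 ]
Subtract 6 times r2 from r1.
  [ 1  0  0   0   1 ]
  [ 0  1  0  -4   0 ]
  [ 0  0  1  -3  -1 ]
The reduced form has 3 nonzero rows.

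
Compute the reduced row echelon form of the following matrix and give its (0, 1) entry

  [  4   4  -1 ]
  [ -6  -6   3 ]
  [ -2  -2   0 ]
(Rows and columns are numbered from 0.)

Multiply R1 by 1/4.
Add 6 times R1 to R2.
Add 2 times R1 to R3.
Multiply R2 by 2/3.
Add 1/2 times R2 to R3.
Add 1/4 times R2 to R1.

1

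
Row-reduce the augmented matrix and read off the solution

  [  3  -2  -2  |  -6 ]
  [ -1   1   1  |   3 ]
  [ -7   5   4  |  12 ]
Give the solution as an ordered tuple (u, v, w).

(0, 0, 3)

R1 -> 1/3·R1
R2 -> R2 + R1
R3 -> R3 + 7·R1
R2 -> 3·R2
R3 -> R3 − 1/3·R2
R3 -> -1·R3
R2 -> R2 − R3
R1 -> R1 + 2/3·R3
R1 -> R1 + 2/3·R2
Reading off the last column: u = 0, v = 0, w = 3.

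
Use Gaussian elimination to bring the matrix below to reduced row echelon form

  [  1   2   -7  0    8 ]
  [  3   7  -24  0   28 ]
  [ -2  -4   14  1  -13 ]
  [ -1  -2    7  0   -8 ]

[[1, 0, -1, 0, 0], [0, 1, -3, 0, 4], [0, 0, 0, 1, 3], [0, 0, 0, 0, 0]]

r2 -> r2 − 3·r1
  [  1   2  -7  0    8 ]
  [  0   1  -3  0    4 ]
  [ -2  -4  14  1  -13 ]
  [ -1  -2   7  0   -8 ]
r3 -> r3 + 2·r1
  [  1   2  -7  0   8 ]
  [  0   1  -3  0   4 ]
  [  0   0   0  1   3 ]
  [ -1  -2   7  0  -8 ]
r4 -> r4 + r1
  [ 1  2  -7  0  8 ]
  [ 0  1  -3  0  4 ]
  [ 0  0   0  1  3 ]
  [ 0  0   0  0  0 ]
r1 -> r1 − 2·r2
  [ 1  0  -1  0  0 ]
  [ 0  1  -3  0  4 ]
  [ 0  0   0  1  3 ]
  [ 0  0   0  0  0 ]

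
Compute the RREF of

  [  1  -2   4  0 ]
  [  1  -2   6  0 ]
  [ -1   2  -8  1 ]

Subtract R1 from R2.
Add R1 to R3.
Multiply R2 by 1/2.
Add 4 times R2 to R3.
Subtract 4 times R2 from R1.

[[1, -2, 0, 0], [0, 0, 1, 0], [0, 0, 0, 1]]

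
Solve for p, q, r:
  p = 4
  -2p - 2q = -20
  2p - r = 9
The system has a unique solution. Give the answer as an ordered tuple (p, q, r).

(4, 6, -1)

Form the augmented matrix and row-reduce:
  [  1   0   0  |    4 ]
  [ -2  -2   0  |  -20 ]
  [  2   0  -1  |    9 ]
R2 ← R2 + 2·R1
  [ 1   0   0  |    4 ]
  [ 0  -2   0  |  -12 ]
  [ 2   0  -1  |    9 ]
R3 ← R3 − 2·R1
  [ 1   0   0  |    4 ]
  [ 0  -2   0  |  -12 ]
  [ 0   0  -1  |    1 ]
R2 ← -1/2·R2
  [ 1  0   0  |  4 ]
  [ 0  1   0  |  6 ]
  [ 0  0  -1  |  1 ]
R3 ← -1·R3
  [ 1  0  0  |   4 ]
  [ 0  1  0  |   6 ]
  [ 0  0  1  |  -1 ]
Reading off the last column: p = 4, q = 6, r = -1.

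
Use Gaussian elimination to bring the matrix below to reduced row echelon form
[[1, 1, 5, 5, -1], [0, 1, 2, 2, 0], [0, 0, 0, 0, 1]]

R1 := R1 + R3
  [ 1  1  5  5  0 ]
  [ 0  1  2  2  0 ]
  [ 0  0  0  0  1 ]
R1 := R1 − R2
  [ 1  0  3  3  0 ]
  [ 0  1  2  2  0 ]
  [ 0  0  0  0  1 ]

[[1, 0, 3, 3, 0], [0, 1, 2, 2, 0], [0, 0, 0, 0, 1]]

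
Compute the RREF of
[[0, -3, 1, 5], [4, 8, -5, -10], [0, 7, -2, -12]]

r1 <-> r2
  [ 4   8  -5  -10 ]
  [ 0  -3   1    5 ]
  [ 0   7  -2  -12 ]
r1 → 1/4·r1
  [ 1   2  -5/4  -5/2 ]
  [ 0  -3     1     5 ]
  [ 0   7    -2   -12 ]
r2 → -1/3·r2
  [ 1  2  -5/4  -5/2 ]
  [ 0  1  -1/3  -5/3 ]
  [ 0  7    -2   -12 ]
r3 → r3 − 7·r2
  [ 1  2  -5/4  -5/2 ]
  [ 0  1  -1/3  -5/3 ]
  [ 0  0   1/3  -1/3 ]
r3 → 3·r3
  [ 1  2  -5/4  -5/2 ]
  [ 0  1  -1/3  -5/3 ]
  [ 0  0     1    -1 ]
r2 → r2 + 1/3·r3
  [ 1  2  -5/4  -5/2 ]
  [ 0  1     0    -2 ]
  [ 0  0     1    -1 ]
r1 → r1 + 5/4·r3
  [ 1  2  0  -15/4 ]
  [ 0  1  0     -2 ]
  [ 0  0  1     -1 ]
r1 → r1 − 2·r2
  [ 1  0  0  1/4 ]
  [ 0  1  0   -2 ]
  [ 0  0  1   -1 ]

[[1, 0, 0, 1/4], [0, 1, 0, -2], [0, 0, 1, -1]]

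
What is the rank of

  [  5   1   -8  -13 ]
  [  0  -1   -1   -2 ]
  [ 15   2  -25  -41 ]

rank = 2

R1 ← 1/5·R1
  [  1  1/5  -8/5  -13/5 ]
  [  0   -1    -1     -2 ]
  [ 15    2   -25    -41 ]
R3 ← R3 − 15·R1
  [ 1  1/5  -8/5  -13/5 ]
  [ 0   -1    -1     -2 ]
  [ 0   -1    -1     -2 ]
R2 ← -1·R2
  [ 1  1/5  -8/5  -13/5 ]
  [ 0    1     1      2 ]
  [ 0   -1    -1     -2 ]
R3 ← R3 + R2
  [ 1  1/5  -8/5  -13/5 ]
  [ 0    1     1      2 ]
  [ 0    0     0      0 ]
R1 ← R1 − 1/5·R2
  [ 1  0  -9/5  -3 ]
  [ 0  1     1   2 ]
  [ 0  0     0   0 ]
The reduced form has 2 nonzero rows.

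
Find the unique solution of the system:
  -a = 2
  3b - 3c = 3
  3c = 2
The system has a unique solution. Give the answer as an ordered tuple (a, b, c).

Form the augmented matrix and row-reduce:
  [ -1  0   0  |  2 ]
  [  0  3  -3  |  3 ]
  [  0  0   3  |  2 ]
R1 → -1·R1
  [ 1  0   0  |  -2 ]
  [ 0  3  -3  |   3 ]
  [ 0  0   3  |   2 ]
R2 → 1/3·R2
  [ 1  0   0  |  -2 ]
  [ 0  1  -1  |   1 ]
  [ 0  0   3  |   2 ]
R3 → 1/3·R3
  [ 1  0   0  |   -2 ]
  [ 0  1  -1  |    1 ]
  [ 0  0   1  |  2/3 ]
R2 → R2 + R3
  [ 1  0  0  |   -2 ]
  [ 0  1  0  |  5/3 ]
  [ 0  0  1  |  2/3 ]
Reading off the last column: a = -2, b = 5/3, c = 2/3.

(-2, 5/3, 2/3)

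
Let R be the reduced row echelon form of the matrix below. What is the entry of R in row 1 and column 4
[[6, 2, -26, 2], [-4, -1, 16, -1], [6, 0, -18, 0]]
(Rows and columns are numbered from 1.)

R1 := 1/6·R1
  [  1  1/3  -13/3  1/3 ]
  [ -4   -1     16   -1 ]
  [  6    0    -18    0 ]
R2 := R2 + 4·R1
  [ 1  1/3  -13/3  1/3 ]
  [ 0  1/3   -4/3  1/3 ]
  [ 6    0    -18    0 ]
R3 := R3 − 6·R1
  [ 1  1/3  -13/3  1/3 ]
  [ 0  1/3   -4/3  1/3 ]
  [ 0   -2      8   -2 ]
R2 := 3·R2
  [ 1  1/3  -13/3  1/3 ]
  [ 0    1     -4    1 ]
  [ 0   -2      8   -2 ]
R3 := R3 + 2·R2
  [ 1  1/3  -13/3  1/3 ]
  [ 0    1     -4    1 ]
  [ 0    0      0    0 ]
R1 := R1 − 1/3·R2
  [ 1  0  -3  0 ]
  [ 0  1  -4  1 ]
  [ 0  0   0  0 ]

0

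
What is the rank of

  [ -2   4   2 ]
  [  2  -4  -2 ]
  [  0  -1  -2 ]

rank = 2

R1 -> -1/2·R1
  [ 1  -2  -1 ]
  [ 2  -4  -2 ]
  [ 0  -1  -2 ]
R2 -> R2 − 2·R1
  [ 1  -2  -1 ]
  [ 0   0   0 ]
  [ 0  -1  -2 ]
R2 <=> R3
  [ 1  -2  -1 ]
  [ 0  -1  -2 ]
  [ 0   0   0 ]
R2 -> -1·R2
  [ 1  -2  -1 ]
  [ 0   1   2 ]
  [ 0   0   0 ]
R1 -> R1 + 2·R2
  [ 1  0  3 ]
  [ 0  1  2 ]
  [ 0  0  0 ]
The reduced form has 2 nonzero rows.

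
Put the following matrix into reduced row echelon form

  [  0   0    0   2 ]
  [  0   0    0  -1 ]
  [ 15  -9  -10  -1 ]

R1 <-> R3
R1 → 1/15·R1
R2 → -1·R2
R3 → R3 − 2·R2
R1 → R1 + 1/15·R2

[[1, -3/5, -2/3, 0], [0, 0, 0, 1], [0, 0, 0, 0]]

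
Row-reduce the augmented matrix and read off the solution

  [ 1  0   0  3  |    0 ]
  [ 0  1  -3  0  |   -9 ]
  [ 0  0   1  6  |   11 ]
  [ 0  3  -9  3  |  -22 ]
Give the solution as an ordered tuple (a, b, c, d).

R4 := R4 − 3·R2
  [ 1  0   0  3  |   0 ]
  [ 0  1  -3  0  |  -9 ]
  [ 0  0   1  6  |  11 ]
  [ 0  0   0  3  |   5 ]
R4 := 1/3·R4
  [ 1  0   0  3  |    0 ]
  [ 0  1  -3  0  |   -9 ]
  [ 0  0   1  6  |   11 ]
  [ 0  0   0  1  |  5/3 ]
R3 := R3 − 6·R4
  [ 1  0   0  3  |    0 ]
  [ 0  1  -3  0  |   -9 ]
  [ 0  0   1  0  |    1 ]
  [ 0  0   0  1  |  5/3 ]
R1 := R1 − 3·R4
  [ 1  0   0  0  |   -5 ]
  [ 0  1  -3  0  |   -9 ]
  [ 0  0   1  0  |    1 ]
  [ 0  0   0  1  |  5/3 ]
R2 := R2 + 3·R3
  [ 1  0  0  0  |   -5 ]
  [ 0  1  0  0  |   -6 ]
  [ 0  0  1  0  |    1 ]
  [ 0  0  0  1  |  5/3 ]
Reading off the last column: a = -5, b = -6, c = 1, d = 5/3.

(-5, -6, 1, 5/3)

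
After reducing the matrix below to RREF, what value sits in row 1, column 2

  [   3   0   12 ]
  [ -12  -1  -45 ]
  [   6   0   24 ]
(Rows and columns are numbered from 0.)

-3

Multiply r1 by 1/3.
  [   1   0    4 ]
  [ -12  -1  -45 ]
  [   6   0   24 ]
Add 12 times r1 to r2.
  [ 1   0   4 ]
  [ 0  -1   3 ]
  [ 6   0  24 ]
Subtract 6 times r1 from r3.
  [ 1   0  4 ]
  [ 0  -1  3 ]
  [ 0   0  0 ]
Multiply r2 by -1.
  [ 1  0   4 ]
  [ 0  1  -3 ]
  [ 0  0   0 ]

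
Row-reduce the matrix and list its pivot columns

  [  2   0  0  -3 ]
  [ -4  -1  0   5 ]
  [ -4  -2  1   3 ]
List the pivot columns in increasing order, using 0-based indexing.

R1 := 1/2·R1
  [  1   0  0  -3/2 ]
  [ -4  -1  0     5 ]
  [ -4  -2  1     3 ]
R2 := R2 + 4·R1
  [  1   0  0  -3/2 ]
  [  0  -1  0    -1 ]
  [ -4  -2  1     3 ]
R3 := R3 + 4·R1
  [ 1   0  0  -3/2 ]
  [ 0  -1  0    -1 ]
  [ 0  -2  1    -3 ]
R2 := -1·R2
  [ 1   0  0  -3/2 ]
  [ 0   1  0     1 ]
  [ 0  -2  1    -3 ]
R3 := R3 + 2·R2
  [ 1  0  0  -3/2 ]
  [ 0  1  0     1 ]
  [ 0  0  1    -1 ]
Pivot columns are the columns containing a leading 1.

0, 1, 2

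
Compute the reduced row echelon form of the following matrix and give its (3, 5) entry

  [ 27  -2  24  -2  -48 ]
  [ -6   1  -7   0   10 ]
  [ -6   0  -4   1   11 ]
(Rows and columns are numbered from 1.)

R1 := 1/27·R1
  [  1  -2/27  8/9  -2/27  -16/9 ]
  [ -6      1   -7      0     10 ]
  [ -6      0   -4      1     11 ]
R2 := R2 + 6·R1
  [  1  -2/27   8/9  -2/27  -16/9 ]
  [  0    5/9  -5/3   -4/9   -2/3 ]
  [ -6      0    -4      1     11 ]
R3 := R3 + 6·R1
  [ 1  -2/27   8/9  -2/27  -16/9 ]
  [ 0    5/9  -5/3   -4/9   -2/3 ]
  [ 0   -4/9   4/3    5/9    1/3 ]
R2 := 9/5·R2
  [ 1  -2/27  8/9  -2/27  -16/9 ]
  [ 0      1   -3   -4/5   -6/5 ]
  [ 0   -4/9  4/3    5/9    1/3 ]
R3 := R3 + 4/9·R2
  [ 1  -2/27  8/9  -2/27  -16/9 ]
  [ 0      1   -3   -4/5   -6/5 ]
  [ 0      0    0    1/5   -1/5 ]
R3 := 5·R3
  [ 1  -2/27  8/9  -2/27  -16/9 ]
  [ 0      1   -3   -4/5   -6/5 ]
  [ 0      0    0      1     -1 ]
R2 := R2 + 4/5·R3
  [ 1  -2/27  8/9  -2/27  -16/9 ]
  [ 0      1   -3      0     -2 ]
  [ 0      0    0      1     -1 ]
R1 := R1 + 2/27·R3
  [ 1  -2/27  8/9  0  -50/27 ]
  [ 0      1   -3  0      -2 ]
  [ 0      0    0  1      -1 ]
R1 := R1 + 2/27·R2
  [ 1  0  2/3  0  -2 ]
  [ 0  1   -3  0  -2 ]
  [ 0  0    0  1  -1 ]

-1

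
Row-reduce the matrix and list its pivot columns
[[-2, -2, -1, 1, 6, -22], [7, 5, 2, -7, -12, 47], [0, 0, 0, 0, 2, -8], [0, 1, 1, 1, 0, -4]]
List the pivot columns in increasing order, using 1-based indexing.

R1 → -1/2·R1
  [ 1  1  1/2  -1/2   -3  11 ]
  [ 7  5    2    -7  -12  47 ]
  [ 0  0    0     0    2  -8 ]
  [ 0  1    1     1    0  -4 ]
R2 → R2 − 7·R1
  [ 1   1   1/2  -1/2  -3   11 ]
  [ 0  -2  -3/2  -7/2   9  -30 ]
  [ 0   0     0     0   2   -8 ]
  [ 0   1     1     1   0   -4 ]
R2 → -1/2·R2
  [ 1  1  1/2  -1/2    -3  11 ]
  [ 0  1  3/4   7/4  -9/2  15 ]
  [ 0  0    0     0     2  -8 ]
  [ 0  1    1     1     0  -4 ]
R4 → R4 − R2
  [ 1  1  1/2  -1/2    -3   11 ]
  [ 0  1  3/4   7/4  -9/2   15 ]
  [ 0  0    0     0     2   -8 ]
  [ 0  0  1/4  -3/4   9/2  -19 ]
R3 ↔ R4
  [ 1  1  1/2  -1/2    -3   11 ]
  [ 0  1  3/4   7/4  -9/2   15 ]
  [ 0  0  1/4  -3/4   9/2  -19 ]
  [ 0  0    0     0     2   -8 ]
R3 → 4·R3
  [ 1  1  1/2  -1/2    -3   11 ]
  [ 0  1  3/4   7/4  -9/2   15 ]
  [ 0  0    1    -3    18  -76 ]
  [ 0  0    0     0     2   -8 ]
R4 → 1/2·R4
  [ 1  1  1/2  -1/2    -3   11 ]
  [ 0  1  3/4   7/4  -9/2   15 ]
  [ 0  0    1    -3    18  -76 ]
  [ 0  0    0     0     1   -4 ]
R3 → R3 − 18·R4
  [ 1  1  1/2  -1/2    -3  11 ]
  [ 0  1  3/4   7/4  -9/2  15 ]
  [ 0  0    1    -3     0  -4 ]
  [ 0  0    0     0     1  -4 ]
R2 → R2 + 9/2·R4
  [ 1  1  1/2  -1/2  -3  11 ]
  [ 0  1  3/4   7/4   0  -3 ]
  [ 0  0    1    -3   0  -4 ]
  [ 0  0    0     0   1  -4 ]
R1 → R1 + 3·R4
  [ 1  1  1/2  -1/2  0  -1 ]
  [ 0  1  3/4   7/4  0  -3 ]
  [ 0  0    1    -3  0  -4 ]
  [ 0  0    0     0  1  -4 ]
R2 → R2 − 3/4·R3
  [ 1  1  1/2  -1/2  0  -1 ]
  [ 0  1    0     4  0   0 ]
  [ 0  0    1    -3  0  -4 ]
  [ 0  0    0     0  1  -4 ]
R1 → R1 − 1/2·R3
  [ 1  1  0   1  0   1 ]
  [ 0  1  0   4  0   0 ]
  [ 0  0  1  -3  0  -4 ]
  [ 0  0  0   0  1  -4 ]
R1 → R1 − R2
  [ 1  0  0  -3  0   1 ]
  [ 0  1  0   4  0   0 ]
  [ 0  0  1  -3  0  -4 ]
  [ 0  0  0   0  1  -4 ]
Pivot columns are the columns containing a leading 1.

1, 2, 3, 5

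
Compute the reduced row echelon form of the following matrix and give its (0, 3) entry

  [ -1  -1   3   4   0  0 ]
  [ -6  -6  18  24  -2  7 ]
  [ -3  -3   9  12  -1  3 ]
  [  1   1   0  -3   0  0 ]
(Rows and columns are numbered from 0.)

-3

R1 := -1·R1
  [  1   1  -3  -4   0  0 ]
  [ -6  -6  18  24  -2  7 ]
  [ -3  -3   9  12  -1  3 ]
  [  1   1   0  -3   0  0 ]
R2 := R2 + 6·R1
  [  1   1  -3  -4   0  0 ]
  [  0   0   0   0  -2  7 ]
  [ -3  -3   9  12  -1  3 ]
  [  1   1   0  -3   0  0 ]
R3 := R3 + 3·R1
  [ 1  1  -3  -4   0  0 ]
  [ 0  0   0   0  -2  7 ]
  [ 0  0   0   0  -1  3 ]
  [ 1  1   0  -3   0  0 ]
R4 := R4 − R1
  [ 1  1  -3  -4   0  0 ]
  [ 0  0   0   0  -2  7 ]
  [ 0  0   0   0  -1  3 ]
  [ 0  0   3   1   0  0 ]
R2 <-> R4
  [ 1  1  -3  -4   0  0 ]
  [ 0  0   3   1   0  0 ]
  [ 0  0   0   0  -1  3 ]
  [ 0  0   0   0  -2  7 ]
R2 := 1/3·R2
  [ 1  1  -3   -4   0  0 ]
  [ 0  0   1  1/3   0  0 ]
  [ 0  0   0    0  -1  3 ]
  [ 0  0   0    0  -2  7 ]
R3 := -1·R3
  [ 1  1  -3   -4   0   0 ]
  [ 0  0   1  1/3   0   0 ]
  [ 0  0   0    0   1  -3 ]
  [ 0  0   0    0  -2   7 ]
R4 := R4 + 2·R3
  [ 1  1  -3   -4  0   0 ]
  [ 0  0   1  1/3  0   0 ]
  [ 0  0   0    0  1  -3 ]
  [ 0  0   0    0  0   1 ]
R3 := R3 + 3·R4
  [ 1  1  -3   -4  0  0 ]
  [ 0  0   1  1/3  0  0 ]
  [ 0  0   0    0  1  0 ]
  [ 0  0   0    0  0  1 ]
R1 := R1 + 3·R2
  [ 1  1  0   -3  0  0 ]
  [ 0  0  1  1/3  0  0 ]
  [ 0  0  0    0  1  0 ]
  [ 0  0  0    0  0  1 ]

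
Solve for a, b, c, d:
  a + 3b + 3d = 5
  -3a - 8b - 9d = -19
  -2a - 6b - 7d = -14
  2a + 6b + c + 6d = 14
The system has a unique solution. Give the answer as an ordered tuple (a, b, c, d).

(5, -4, 4, 4)

Form the augmented matrix and row-reduce:
  [  1   3  0   3  |    5 ]
  [ -3  -8  0  -9  |  -19 ]
  [ -2  -6  0  -7  |  -14 ]
  [  2   6  1   6  |   14 ]
R2 ← R2 + 3·R1
  [  1   3  0   3  |    5 ]
  [  0   1  0   0  |   -4 ]
  [ -2  -6  0  -7  |  -14 ]
  [  2   6  1   6  |   14 ]
R3 ← R3 + 2·R1
  [ 1  3  0   3  |   5 ]
  [ 0  1  0   0  |  -4 ]
  [ 0  0  0  -1  |  -4 ]
  [ 2  6  1   6  |  14 ]
R4 ← R4 − 2·R1
  [ 1  3  0   3  |   5 ]
  [ 0  1  0   0  |  -4 ]
  [ 0  0  0  -1  |  -4 ]
  [ 0  0  1   0  |   4 ]
R3 ↔ R4
  [ 1  3  0   3  |   5 ]
  [ 0  1  0   0  |  -4 ]
  [ 0  0  1   0  |   4 ]
  [ 0  0  0  -1  |  -4 ]
R4 ← -1·R4
  [ 1  3  0  3  |   5 ]
  [ 0  1  0  0  |  -4 ]
  [ 0  0  1  0  |   4 ]
  [ 0  0  0  1  |   4 ]
R1 ← R1 − 3·R4
  [ 1  3  0  0  |  -7 ]
  [ 0  1  0  0  |  -4 ]
  [ 0  0  1  0  |   4 ]
  [ 0  0  0  1  |   4 ]
R1 ← R1 − 3·R2
  [ 1  0  0  0  |   5 ]
  [ 0  1  0  0  |  -4 ]
  [ 0  0  1  0  |   4 ]
  [ 0  0  0  1  |   4 ]
Reading off the last column: a = 5, b = -4, c = 4, d = 4.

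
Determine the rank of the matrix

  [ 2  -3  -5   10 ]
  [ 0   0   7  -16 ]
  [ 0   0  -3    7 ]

rank = 3

R1 → 1/2·R1
R2 → 1/7·R2
R3 → R3 + 3·R2
R3 → 7·R3
R2 → R2 + 16/7·R3
R1 → R1 − 5·R3
R1 → R1 + 5/2·R2
The reduced form has 3 nonzero rows.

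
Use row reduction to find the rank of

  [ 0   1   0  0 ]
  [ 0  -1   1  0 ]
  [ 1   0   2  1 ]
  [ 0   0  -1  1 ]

r1 <=> r3
  [ 1   0   2  1 ]
  [ 0  -1   1  0 ]
  [ 0   1   0  0 ]
  [ 0   0  -1  1 ]
r2 -> -1·r2
  [ 1  0   2  1 ]
  [ 0  1  -1  0 ]
  [ 0  1   0  0 ]
  [ 0  0  -1  1 ]
r3 -> r3 − r2
  [ 1  0   2  1 ]
  [ 0  1  -1  0 ]
  [ 0  0   1  0 ]
  [ 0  0  -1  1 ]
r4 -> r4 + r3
  [ 1  0   2  1 ]
  [ 0  1  -1  0 ]
  [ 0  0   1  0 ]
  [ 0  0   0  1 ]
r1 -> r1 − r4
  [ 1  0   2  0 ]
  [ 0  1  -1  0 ]
  [ 0  0   1  0 ]
  [ 0  0   0  1 ]
r2 -> r2 + r3
  [ 1  0  2  0 ]
  [ 0  1  0  0 ]
  [ 0  0  1  0 ]
  [ 0  0  0  1 ]
r1 -> r1 − 2·r3
  [ 1  0  0  0 ]
  [ 0  1  0  0 ]
  [ 0  0  1  0 ]
  [ 0  0  0  1 ]
The reduced form has 4 nonzero rows.

rank = 4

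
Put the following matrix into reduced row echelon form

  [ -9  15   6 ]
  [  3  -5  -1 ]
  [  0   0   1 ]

ρ1 → -1/9·ρ1
  [ 1  -5/3  -2/3 ]
  [ 3    -5    -1 ]
  [ 0     0     1 ]
ρ2 → ρ2 − 3·ρ1
  [ 1  -5/3  -2/3 ]
  [ 0     0     1 ]
  [ 0     0     1 ]
ρ3 → ρ3 − ρ2
  [ 1  -5/3  -2/3 ]
  [ 0     0     1 ]
  [ 0     0     0 ]
ρ1 → ρ1 + 2/3·ρ2
  [ 1  -5/3  0 ]
  [ 0     0  1 ]
  [ 0     0  0 ]

[[1, -5/3, 0], [0, 0, 1], [0, 0, 0]]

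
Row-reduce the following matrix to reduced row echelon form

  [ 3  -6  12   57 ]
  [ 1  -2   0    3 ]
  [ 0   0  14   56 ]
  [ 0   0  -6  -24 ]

R1 -> 1/3·R1
  [ 1  -2   4   19 ]
  [ 1  -2   0    3 ]
  [ 0   0  14   56 ]
  [ 0   0  -6  -24 ]
R2 -> R2 − R1
  [ 1  -2   4   19 ]
  [ 0   0  -4  -16 ]
  [ 0   0  14   56 ]
  [ 0   0  -6  -24 ]
R2 -> -1/4·R2
  [ 1  -2   4   19 ]
  [ 0   0   1    4 ]
  [ 0   0  14   56 ]
  [ 0   0  -6  -24 ]
R3 -> R3 − 14·R2
  [ 1  -2   4   19 ]
  [ 0   0   1    4 ]
  [ 0   0   0    0 ]
  [ 0   0  -6  -24 ]
R4 -> R4 + 6·R2
  [ 1  -2  4  19 ]
  [ 0   0  1   4 ]
  [ 0   0  0   0 ]
  [ 0   0  0   0 ]
R1 -> R1 − 4·R2
  [ 1  -2  0  3 ]
  [ 0   0  1  4 ]
  [ 0   0  0  0 ]
  [ 0   0  0  0 ]

[[1, -2, 0, 3], [0, 0, 1, 4], [0, 0, 0, 0], [0, 0, 0, 0]]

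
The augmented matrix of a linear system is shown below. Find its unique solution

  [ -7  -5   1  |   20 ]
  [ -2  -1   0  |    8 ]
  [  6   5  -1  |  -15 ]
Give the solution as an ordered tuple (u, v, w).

ρ1 := -1/7·ρ1
  [  1  5/7  -1/7  |  -20/7 ]
  [ -2   -1     0  |      8 ]
  [  6    5    -1  |    -15 ]
ρ2 := ρ2 + 2·ρ1
  [ 1  5/7  -1/7  |  -20/7 ]
  [ 0  3/7  -2/7  |   16/7 ]
  [ 6    5    -1  |    -15 ]
ρ3 := ρ3 − 6·ρ1
  [ 1  5/7  -1/7  |  -20/7 ]
  [ 0  3/7  -2/7  |   16/7 ]
  [ 0  5/7  -1/7  |   15/7 ]
ρ2 := 7/3·ρ2
  [ 1  5/7  -1/7  |  -20/7 ]
  [ 0    1  -2/3  |   16/3 ]
  [ 0  5/7  -1/7  |   15/7 ]
ρ3 := ρ3 − 5/7·ρ2
  [ 1  5/7  -1/7  |  -20/7 ]
  [ 0    1  -2/3  |   16/3 ]
  [ 0    0   1/3  |   -5/3 ]
ρ3 := 3·ρ3
  [ 1  5/7  -1/7  |  -20/7 ]
  [ 0    1  -2/3  |   16/3 ]
  [ 0    0     1  |     -5 ]
ρ2 := ρ2 + 2/3·ρ3
  [ 1  5/7  -1/7  |  -20/7 ]
  [ 0    1     0  |      2 ]
  [ 0    0     1  |     -5 ]
ρ1 := ρ1 + 1/7·ρ3
  [ 1  5/7  0  |  -25/7 ]
  [ 0    1  0  |      2 ]
  [ 0    0  1  |     -5 ]
ρ1 := ρ1 − 5/7·ρ2
  [ 1  0  0  |  -5 ]
  [ 0  1  0  |   2 ]
  [ 0  0  1  |  -5 ]
Reading off the last column: u = -5, v = 2, w = -5.

(-5, 2, -5)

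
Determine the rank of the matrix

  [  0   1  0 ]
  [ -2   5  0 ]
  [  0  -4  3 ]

rank = 3

R1 <-> R2
R1 ← -1/2·R1
R3 ← R3 + 4·R2
R3 ← 1/3·R3
R1 ← R1 + 5/2·R2
The reduced form has 3 nonzero rows.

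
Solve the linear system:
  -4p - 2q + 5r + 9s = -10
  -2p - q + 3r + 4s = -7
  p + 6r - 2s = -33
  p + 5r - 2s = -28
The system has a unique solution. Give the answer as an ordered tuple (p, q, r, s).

(-5, -2, -5, -1)

Form the augmented matrix and row-reduce:
  [ -4  -2  5   9  |  -10 ]
  [ -2  -1  3   4  |   -7 ]
  [  1   0  6  -2  |  -33 ]
  [  1   0  5  -2  |  -28 ]
r1 -> -1/4·r1
  [  1  1/2  -5/4  -9/4  |  5/2 ]
  [ -2   -1     3     4  |   -7 ]
  [  1    0     6    -2  |  -33 ]
  [  1    0     5    -2  |  -28 ]
r2 -> r2 + 2·r1
  [ 1  1/2  -5/4  -9/4  |  5/2 ]
  [ 0    0   1/2  -1/2  |   -2 ]
  [ 1    0     6    -2  |  -33 ]
  [ 1    0     5    -2  |  -28 ]
r3 -> r3 − r1
  [ 1   1/2  -5/4  -9/4  |    5/2 ]
  [ 0     0   1/2  -1/2  |     -2 ]
  [ 0  -1/2  29/4   1/4  |  -71/2 ]
  [ 1     0     5    -2  |    -28 ]
r4 -> r4 − r1
  [ 1   1/2  -5/4  -9/4  |    5/2 ]
  [ 0     0   1/2  -1/2  |     -2 ]
  [ 0  -1/2  29/4   1/4  |  -71/2 ]
  [ 0  -1/2  25/4   1/4  |  -61/2 ]
r2 <-> r3
  [ 1   1/2  -5/4  -9/4  |    5/2 ]
  [ 0  -1/2  29/4   1/4  |  -71/2 ]
  [ 0     0   1/2  -1/2  |     -2 ]
  [ 0  -1/2  25/4   1/4  |  -61/2 ]
r2 -> -2·r2
  [ 1   1/2   -5/4  -9/4  |    5/2 ]
  [ 0     1  -29/2  -1/2  |     71 ]
  [ 0     0    1/2  -1/2  |     -2 ]
  [ 0  -1/2   25/4   1/4  |  -61/2 ]
r4 -> r4 + 1/2·r2
  [ 1  1/2   -5/4  -9/4  |  5/2 ]
  [ 0    1  -29/2  -1/2  |   71 ]
  [ 0    0    1/2  -1/2  |   -2 ]
  [ 0    0     -1     0  |    5 ]
r3 -> 2·r3
  [ 1  1/2   -5/4  -9/4  |  5/2 ]
  [ 0    1  -29/2  -1/2  |   71 ]
  [ 0    0      1    -1  |   -4 ]
  [ 0    0     -1     0  |    5 ]
r4 -> r4 + r3
  [ 1  1/2   -5/4  -9/4  |  5/2 ]
  [ 0    1  -29/2  -1/2  |   71 ]
  [ 0    0      1    -1  |   -4 ]
  [ 0    0      0    -1  |    1 ]
r4 -> -1·r4
  [ 1  1/2   -5/4  -9/4  |  5/2 ]
  [ 0    1  -29/2  -1/2  |   71 ]
  [ 0    0      1    -1  |   -4 ]
  [ 0    0      0     1  |   -1 ]
r3 -> r3 + r4
  [ 1  1/2   -5/4  -9/4  |  5/2 ]
  [ 0    1  -29/2  -1/2  |   71 ]
  [ 0    0      1     0  |   -5 ]
  [ 0    0      0     1  |   -1 ]
r2 -> r2 + 1/2·r4
  [ 1  1/2   -5/4  -9/4  |    5/2 ]
  [ 0    1  -29/2     0  |  141/2 ]
  [ 0    0      1     0  |     -5 ]
  [ 0    0      0     1  |     -1 ]
r1 -> r1 + 9/4·r4
  [ 1  1/2   -5/4  0  |    1/4 ]
  [ 0    1  -29/2  0  |  141/2 ]
  [ 0    0      1  0  |     -5 ]
  [ 0    0      0  1  |     -1 ]
r2 -> r2 + 29/2·r3
  [ 1  1/2  -5/4  0  |  1/4 ]
  [ 0    1     0  0  |   -2 ]
  [ 0    0     1  0  |   -5 ]
  [ 0    0     0  1  |   -1 ]
r1 -> r1 + 5/4·r3
  [ 1  1/2  0  0  |  -6 ]
  [ 0    1  0  0  |  -2 ]
  [ 0    0  1  0  |  -5 ]
  [ 0    0  0  1  |  -1 ]
r1 -> r1 − 1/2·r2
  [ 1  0  0  0  |  -5 ]
  [ 0  1  0  0  |  -2 ]
  [ 0  0  1  0  |  -5 ]
  [ 0  0  0  1  |  -1 ]
Reading off the last column: p = -5, q = -2, r = -5, s = -1.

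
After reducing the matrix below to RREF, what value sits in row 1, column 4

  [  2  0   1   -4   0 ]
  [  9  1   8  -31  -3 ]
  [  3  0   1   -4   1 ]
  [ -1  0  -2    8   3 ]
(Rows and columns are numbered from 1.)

Multiply r1 by 1/2.
Subtract 9 times r1 from r2.
Subtract 3 times r1 from r3.
Add r1 to r4.
Multiply r3 by -2.
Add 3/2 times r3 to r4.
Subtract 7/2 times r3 from r2.
Subtract 1/2 times r3 from r1.

0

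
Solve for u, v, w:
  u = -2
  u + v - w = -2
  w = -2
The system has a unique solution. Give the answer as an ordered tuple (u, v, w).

Form the augmented matrix and row-reduce:
  [ 1  0   0  |  -2 ]
  [ 1  1  -1  |  -2 ]
  [ 0  0   1  |  -2 ]
Subtract R1 from R2.
Add R3 to R2.
Reading off the last column: u = -2, v = -2, w = -2.

(-2, -2, -2)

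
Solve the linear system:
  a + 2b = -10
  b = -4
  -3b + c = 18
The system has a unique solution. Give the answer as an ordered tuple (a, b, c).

(-2, -4, 6)

Form the augmented matrix and row-reduce:
  [ 1   2  0  |  -10 ]
  [ 0   1  0  |   -4 ]
  [ 0  -3  1  |   18 ]
Add 3 times r2 to r3.
Subtract 2 times r2 from r1.
Reading off the last column: a = -2, b = -4, c = 6.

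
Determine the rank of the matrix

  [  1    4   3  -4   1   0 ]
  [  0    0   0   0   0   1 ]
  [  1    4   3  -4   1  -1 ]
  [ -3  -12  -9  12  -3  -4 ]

R3 := R3 − R1
  [  1    4   3  -4   1   0 ]
  [  0    0   0   0   0   1 ]
  [  0    0   0   0   0  -1 ]
  [ -3  -12  -9  12  -3  -4 ]
R4 := R4 + 3·R1
  [ 1  4  3  -4  1   0 ]
  [ 0  0  0   0  0   1 ]
  [ 0  0  0   0  0  -1 ]
  [ 0  0  0   0  0  -4 ]
R3 := R3 + R2
  [ 1  4  3  -4  1   0 ]
  [ 0  0  0   0  0   1 ]
  [ 0  0  0   0  0   0 ]
  [ 0  0  0   0  0  -4 ]
R4 := R4 + 4·R2
  [ 1  4  3  -4  1  0 ]
  [ 0  0  0   0  0  1 ]
  [ 0  0  0   0  0  0 ]
  [ 0  0  0   0  0  0 ]
The reduced form has 2 nonzero rows.

rank = 2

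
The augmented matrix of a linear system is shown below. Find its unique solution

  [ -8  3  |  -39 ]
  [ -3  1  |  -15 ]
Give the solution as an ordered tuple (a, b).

r1 → -1/8·r1
  [  1  -3/8  |  39/8 ]
  [ -3     1  |   -15 ]
r2 → r2 + 3·r1
  [ 1  -3/8  |  39/8 ]
  [ 0  -1/8  |  -3/8 ]
r2 → -8·r2
  [ 1  -3/8  |  39/8 ]
  [ 0     1  |     3 ]
r1 → r1 + 3/8·r2
  [ 1  0  |  6 ]
  [ 0  1  |  3 ]
Reading off the last column: a = 6, b = 3.

(6, 3)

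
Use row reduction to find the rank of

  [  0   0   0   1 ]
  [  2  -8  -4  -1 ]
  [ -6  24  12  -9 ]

Swap R1 and R2.
  [  2  -8  -4  -1 ]
  [  0   0   0   1 ]
  [ -6  24  12  -9 ]
Multiply R1 by 1/2.
  [  1  -4  -2  -1/2 ]
  [  0   0   0     1 ]
  [ -6  24  12    -9 ]
Add 6 times R1 to R3.
  [ 1  -4  -2  -1/2 ]
  [ 0   0   0     1 ]
  [ 0   0   0   -12 ]
Add 12 times R2 to R3.
  [ 1  -4  -2  -1/2 ]
  [ 0   0   0     1 ]
  [ 0   0   0     0 ]
Add 1/2 times R2 to R1.
  [ 1  -4  -2  0 ]
  [ 0   0   0  1 ]
  [ 0   0   0  0 ]
The reduced form has 2 nonzero rows.

rank = 2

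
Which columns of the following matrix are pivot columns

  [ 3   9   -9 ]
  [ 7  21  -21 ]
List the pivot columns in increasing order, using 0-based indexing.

R1 -> 1/3·R1
  [ 1   3   -3 ]
  [ 7  21  -21 ]
R2 -> R2 − 7·R1
  [ 1  3  -3 ]
  [ 0  0   0 ]
Pivot columns are the columns containing a leading 1.

0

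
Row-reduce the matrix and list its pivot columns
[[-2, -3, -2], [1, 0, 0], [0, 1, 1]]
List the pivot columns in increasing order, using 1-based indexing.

R1 -> -1/2·R1
R2 -> R2 − R1
R2 -> -2/3·R2
R3 -> R3 − R2
R3 -> 3·R3
R2 -> R2 − 2/3·R3
R1 -> R1 − R3
R1 -> R1 − 3/2·R2
Pivot columns are the columns containing a leading 1.

1, 2, 3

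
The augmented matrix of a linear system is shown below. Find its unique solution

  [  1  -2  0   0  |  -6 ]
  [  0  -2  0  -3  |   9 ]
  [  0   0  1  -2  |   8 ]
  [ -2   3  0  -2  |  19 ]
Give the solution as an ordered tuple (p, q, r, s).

(0, 3, -2, -5)

R4 → R4 + 2·R1
  [ 1  -2  0   0  |  -6 ]
  [ 0  -2  0  -3  |   9 ]
  [ 0   0  1  -2  |   8 ]
  [ 0  -1  0  -2  |   7 ]
R2 → -1/2·R2
  [ 1  -2  0    0  |    -6 ]
  [ 0   1  0  3/2  |  -9/2 ]
  [ 0   0  1   -2  |     8 ]
  [ 0  -1  0   -2  |     7 ]
R4 → R4 + R2
  [ 1  -2  0     0  |    -6 ]
  [ 0   1  0   3/2  |  -9/2 ]
  [ 0   0  1    -2  |     8 ]
  [ 0   0  0  -1/2  |   5/2 ]
R4 → -2·R4
  [ 1  -2  0    0  |    -6 ]
  [ 0   1  0  3/2  |  -9/2 ]
  [ 0   0  1   -2  |     8 ]
  [ 0   0  0    1  |    -5 ]
R3 → R3 + 2·R4
  [ 1  -2  0    0  |    -6 ]
  [ 0   1  0  3/2  |  -9/2 ]
  [ 0   0  1    0  |    -2 ]
  [ 0   0  0    1  |    -5 ]
R2 → R2 − 3/2·R4
  [ 1  -2  0  0  |  -6 ]
  [ 0   1  0  0  |   3 ]
  [ 0   0  1  0  |  -2 ]
  [ 0   0  0  1  |  -5 ]
R1 → R1 + 2·R2
  [ 1  0  0  0  |   0 ]
  [ 0  1  0  0  |   3 ]
  [ 0  0  1  0  |  -2 ]
  [ 0  0  0  1  |  -5 ]
Reading off the last column: p = 0, q = 3, r = -2, s = -5.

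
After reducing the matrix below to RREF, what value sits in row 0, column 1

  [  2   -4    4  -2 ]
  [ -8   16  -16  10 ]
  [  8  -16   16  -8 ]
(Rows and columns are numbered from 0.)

r1 := 1/2·r1
  [  1   -2    2  -1 ]
  [ -8   16  -16  10 ]
  [  8  -16   16  -8 ]
r2 := r2 + 8·r1
  [ 1   -2   2  -1 ]
  [ 0    0   0   2 ]
  [ 8  -16  16  -8 ]
r3 := r3 − 8·r1
  [ 1  -2  2  -1 ]
  [ 0   0  0   2 ]
  [ 0   0  0   0 ]
r2 := 1/2·r2
  [ 1  -2  2  -1 ]
  [ 0   0  0   1 ]
  [ 0   0  0   0 ]
r1 := r1 + r2
  [ 1  -2  2  0 ]
  [ 0   0  0  1 ]
  [ 0   0  0  0 ]

-2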